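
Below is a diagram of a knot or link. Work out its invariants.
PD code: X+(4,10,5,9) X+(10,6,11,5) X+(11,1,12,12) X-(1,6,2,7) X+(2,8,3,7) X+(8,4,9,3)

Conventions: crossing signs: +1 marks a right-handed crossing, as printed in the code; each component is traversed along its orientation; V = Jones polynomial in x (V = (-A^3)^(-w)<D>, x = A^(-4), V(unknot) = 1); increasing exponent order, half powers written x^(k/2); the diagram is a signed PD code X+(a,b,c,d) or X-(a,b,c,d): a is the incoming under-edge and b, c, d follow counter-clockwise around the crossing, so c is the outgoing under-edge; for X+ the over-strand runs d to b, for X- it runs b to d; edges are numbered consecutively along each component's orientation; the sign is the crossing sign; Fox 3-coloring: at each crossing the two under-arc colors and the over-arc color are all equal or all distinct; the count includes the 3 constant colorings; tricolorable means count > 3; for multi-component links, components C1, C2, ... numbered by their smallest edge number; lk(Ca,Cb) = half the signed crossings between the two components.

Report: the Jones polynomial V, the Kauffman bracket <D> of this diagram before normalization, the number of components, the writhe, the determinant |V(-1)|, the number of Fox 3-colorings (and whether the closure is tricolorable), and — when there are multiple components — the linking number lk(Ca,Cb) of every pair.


Jones polynomial: V(x) = x + x^3 - x^4
<D> = -A^-4 + 1 + A^8; writhe +4
components 1, writhe +4 (6 crossings)
3-colorings: 9 of 3^6, det 3 — tricolorable
note: |V(-1)| = 3: so tricolorable, since 3 divides 3


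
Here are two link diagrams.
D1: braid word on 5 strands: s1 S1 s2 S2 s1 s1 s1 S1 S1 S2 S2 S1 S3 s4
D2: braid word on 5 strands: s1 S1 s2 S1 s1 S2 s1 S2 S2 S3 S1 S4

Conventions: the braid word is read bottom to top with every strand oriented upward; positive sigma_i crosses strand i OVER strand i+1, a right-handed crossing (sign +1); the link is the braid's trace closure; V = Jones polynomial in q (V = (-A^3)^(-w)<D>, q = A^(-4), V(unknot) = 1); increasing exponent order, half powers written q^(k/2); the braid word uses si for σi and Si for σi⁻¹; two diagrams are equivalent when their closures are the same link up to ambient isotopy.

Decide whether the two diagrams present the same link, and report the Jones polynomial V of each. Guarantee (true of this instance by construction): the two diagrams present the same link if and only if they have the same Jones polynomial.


equivalent: yes
D1 (bracket A^-6 + A^-2 + A^2 + A^6; 14 crossings at w = -2): V = q^-3 + q^-2 + q^-1 + 1
V(D2) = q^-3 + q^-2 + q^-1 + 1  (w -4, c 12, <D> = A^-12 + A^-8 + A^-4 + 1)
key observation: D2 (12 crossings) and D1 (14) are Markov-related braid presentations


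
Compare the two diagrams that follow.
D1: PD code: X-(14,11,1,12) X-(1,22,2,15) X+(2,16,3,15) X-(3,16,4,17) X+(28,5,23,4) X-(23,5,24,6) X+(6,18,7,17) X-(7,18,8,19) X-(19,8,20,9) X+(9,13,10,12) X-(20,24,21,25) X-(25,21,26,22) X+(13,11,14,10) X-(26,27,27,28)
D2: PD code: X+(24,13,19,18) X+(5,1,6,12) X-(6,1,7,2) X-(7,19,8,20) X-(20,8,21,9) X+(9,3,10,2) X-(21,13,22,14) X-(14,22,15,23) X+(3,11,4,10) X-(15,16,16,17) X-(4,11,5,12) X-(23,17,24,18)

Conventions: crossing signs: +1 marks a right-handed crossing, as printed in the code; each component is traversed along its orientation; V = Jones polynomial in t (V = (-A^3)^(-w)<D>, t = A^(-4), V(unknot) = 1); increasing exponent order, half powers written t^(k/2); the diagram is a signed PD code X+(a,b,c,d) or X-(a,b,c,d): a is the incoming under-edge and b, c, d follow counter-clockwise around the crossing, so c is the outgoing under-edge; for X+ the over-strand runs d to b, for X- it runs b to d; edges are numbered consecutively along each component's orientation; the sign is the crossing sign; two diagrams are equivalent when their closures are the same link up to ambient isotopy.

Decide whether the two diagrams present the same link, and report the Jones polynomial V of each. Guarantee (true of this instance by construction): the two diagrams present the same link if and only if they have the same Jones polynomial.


equivalent: yes
V(D1) = t^-5 + 2t^-3 + t^-1  (w -4, c 14, <D> = A^-8 + 2 + A^8)
V(D2) = t^-5 + 2t^-3 + t^-1  [12 crossings, <D> = A^-8 + 2 + A^8, w = -4]
key observation: from 14 to 12 crossings by R-moves: one link, two diagrams


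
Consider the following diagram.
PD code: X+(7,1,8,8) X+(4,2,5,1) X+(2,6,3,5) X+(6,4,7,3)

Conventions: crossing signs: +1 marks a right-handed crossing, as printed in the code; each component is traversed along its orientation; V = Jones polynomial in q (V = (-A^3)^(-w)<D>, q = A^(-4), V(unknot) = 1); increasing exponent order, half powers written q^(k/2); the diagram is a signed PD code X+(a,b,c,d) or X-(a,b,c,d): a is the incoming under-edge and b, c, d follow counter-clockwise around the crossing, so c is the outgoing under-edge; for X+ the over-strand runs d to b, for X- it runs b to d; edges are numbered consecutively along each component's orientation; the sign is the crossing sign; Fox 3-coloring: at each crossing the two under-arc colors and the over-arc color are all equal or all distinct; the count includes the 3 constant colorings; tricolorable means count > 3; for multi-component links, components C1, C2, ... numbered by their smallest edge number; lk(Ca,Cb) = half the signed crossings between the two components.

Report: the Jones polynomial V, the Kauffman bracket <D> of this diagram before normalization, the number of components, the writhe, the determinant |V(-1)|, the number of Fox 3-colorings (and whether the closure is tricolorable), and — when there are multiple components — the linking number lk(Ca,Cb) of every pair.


V = q + q^3 - q^4
<D> = -A^-4 + 1 + A^8 (w = +4)
1 component over 4 crossings, w = +4
9 Fox colorings among 3^4, |V(-1)| = 3: tricolorable
why: the span of V is 3, forcing >= 3 crossings in any diagram


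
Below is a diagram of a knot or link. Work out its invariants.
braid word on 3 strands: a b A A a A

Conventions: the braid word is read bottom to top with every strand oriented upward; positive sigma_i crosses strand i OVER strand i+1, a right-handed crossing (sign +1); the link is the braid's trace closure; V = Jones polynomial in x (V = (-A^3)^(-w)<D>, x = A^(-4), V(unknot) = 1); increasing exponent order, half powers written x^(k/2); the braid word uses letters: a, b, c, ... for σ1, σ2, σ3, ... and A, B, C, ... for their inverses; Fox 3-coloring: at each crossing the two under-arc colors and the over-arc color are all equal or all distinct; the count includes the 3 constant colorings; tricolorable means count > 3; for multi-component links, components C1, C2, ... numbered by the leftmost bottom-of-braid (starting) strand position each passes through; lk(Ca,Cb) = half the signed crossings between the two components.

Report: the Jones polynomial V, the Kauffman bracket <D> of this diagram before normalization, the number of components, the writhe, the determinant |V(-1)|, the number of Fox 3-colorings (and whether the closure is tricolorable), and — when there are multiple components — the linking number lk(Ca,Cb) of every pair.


Jones polynomial: V(x) = 1
<D> = 1; writhe 0
components 1, writhe 0 (6 crossings)
3-colorings: 3 of 3^6, det 1 — not tricolorable
note: w = 0 shifts under R1 moves; the (-A^3)^(0) factor cancels that in V


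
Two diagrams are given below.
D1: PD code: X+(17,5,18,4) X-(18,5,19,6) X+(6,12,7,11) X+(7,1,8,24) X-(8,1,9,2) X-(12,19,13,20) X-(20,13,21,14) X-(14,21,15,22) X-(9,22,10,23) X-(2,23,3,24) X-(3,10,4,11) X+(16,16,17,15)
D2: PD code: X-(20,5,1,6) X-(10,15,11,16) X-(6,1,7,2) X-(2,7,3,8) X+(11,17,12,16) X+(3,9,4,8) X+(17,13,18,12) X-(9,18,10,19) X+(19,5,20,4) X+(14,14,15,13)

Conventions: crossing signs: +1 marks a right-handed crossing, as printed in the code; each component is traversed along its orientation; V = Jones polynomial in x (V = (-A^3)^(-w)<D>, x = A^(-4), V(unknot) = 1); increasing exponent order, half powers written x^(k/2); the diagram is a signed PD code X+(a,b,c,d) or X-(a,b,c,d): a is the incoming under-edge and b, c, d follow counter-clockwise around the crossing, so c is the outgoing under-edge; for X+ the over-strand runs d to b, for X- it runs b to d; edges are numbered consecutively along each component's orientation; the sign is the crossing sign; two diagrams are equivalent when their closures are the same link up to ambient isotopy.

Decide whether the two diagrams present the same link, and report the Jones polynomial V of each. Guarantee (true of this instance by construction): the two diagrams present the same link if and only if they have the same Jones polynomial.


equivalent: no
V(D1) = -x^-4 + x^-3 + x^-1  (w -4, c 12, <D> = A^-8 + 1 - A^4)
V(D2) = 1  (w 0, c 10, <D> = 1)
why: comparing 2 Jones polynomials yields 2 groups


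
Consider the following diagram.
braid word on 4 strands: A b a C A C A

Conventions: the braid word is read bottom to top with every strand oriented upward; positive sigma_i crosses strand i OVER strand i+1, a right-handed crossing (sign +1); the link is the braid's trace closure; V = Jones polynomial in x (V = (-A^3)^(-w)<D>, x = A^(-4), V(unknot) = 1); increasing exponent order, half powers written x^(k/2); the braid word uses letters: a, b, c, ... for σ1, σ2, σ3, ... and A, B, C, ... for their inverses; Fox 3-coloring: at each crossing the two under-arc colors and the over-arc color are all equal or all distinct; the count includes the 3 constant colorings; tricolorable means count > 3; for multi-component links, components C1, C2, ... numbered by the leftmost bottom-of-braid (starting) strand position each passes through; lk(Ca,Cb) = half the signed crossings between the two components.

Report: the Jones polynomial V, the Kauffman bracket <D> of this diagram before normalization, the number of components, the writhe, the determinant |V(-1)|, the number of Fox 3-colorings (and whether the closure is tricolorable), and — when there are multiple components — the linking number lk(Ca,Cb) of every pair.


Jones polynomial: V(x) = x^-5 + 2x^-3 + x^-1
<D> = -A^-5 - 2A^3 - A^11; writhe -3
components 3, writhe -3 (7 crossings)
linking number lk(C1,C2) = -1
lk(C1,C3): -1
lk(C2,C3) = 0
3-colorings: 3 of 3^7, det 4 — not tricolorable
note: det 4 = |V(-1)|; not divisible by 3, so not tricolorable


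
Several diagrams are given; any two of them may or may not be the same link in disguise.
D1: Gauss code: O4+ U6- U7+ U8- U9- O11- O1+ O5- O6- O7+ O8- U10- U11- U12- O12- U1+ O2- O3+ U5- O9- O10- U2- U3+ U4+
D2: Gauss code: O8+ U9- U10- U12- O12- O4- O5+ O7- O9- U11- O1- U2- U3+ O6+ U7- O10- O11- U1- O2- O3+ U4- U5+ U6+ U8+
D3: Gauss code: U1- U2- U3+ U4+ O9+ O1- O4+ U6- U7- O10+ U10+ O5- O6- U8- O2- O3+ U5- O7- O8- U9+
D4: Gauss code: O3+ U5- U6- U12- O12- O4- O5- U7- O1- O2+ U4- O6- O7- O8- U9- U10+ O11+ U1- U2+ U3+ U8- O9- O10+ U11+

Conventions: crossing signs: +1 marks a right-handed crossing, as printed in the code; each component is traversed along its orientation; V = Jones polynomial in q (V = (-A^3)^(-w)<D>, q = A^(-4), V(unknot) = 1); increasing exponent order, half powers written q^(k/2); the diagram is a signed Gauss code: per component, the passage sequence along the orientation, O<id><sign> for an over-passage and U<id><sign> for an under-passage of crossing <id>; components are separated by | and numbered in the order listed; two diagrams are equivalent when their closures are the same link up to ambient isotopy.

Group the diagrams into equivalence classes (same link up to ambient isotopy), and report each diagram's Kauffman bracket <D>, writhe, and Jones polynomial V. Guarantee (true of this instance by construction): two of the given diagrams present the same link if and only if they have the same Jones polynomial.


equivalence classes: {D1, D2, D3, D4}
D1 (bracket A^-8 + 1 - A^4; 12 crossings at w = -4): V = -q^-4 + q^-3 + q^-1
D2 (bracket A^-8 + 1 - A^4; 12 crossings at w = -4): V = -q^-4 + q^-3 + q^-1
V(D3) = -q^-4 + q^-3 + q^-1  [10 crossings, <D> = A^-2 + A^6 - A^10, w = -2]
V(D4) = -q^-4 + q^-3 + q^-1  (w -4, c 12, <D> = A^-8 + 1 - A^4)
key observation: one V(q) for all 4 diagrams — one class (guaranteed)


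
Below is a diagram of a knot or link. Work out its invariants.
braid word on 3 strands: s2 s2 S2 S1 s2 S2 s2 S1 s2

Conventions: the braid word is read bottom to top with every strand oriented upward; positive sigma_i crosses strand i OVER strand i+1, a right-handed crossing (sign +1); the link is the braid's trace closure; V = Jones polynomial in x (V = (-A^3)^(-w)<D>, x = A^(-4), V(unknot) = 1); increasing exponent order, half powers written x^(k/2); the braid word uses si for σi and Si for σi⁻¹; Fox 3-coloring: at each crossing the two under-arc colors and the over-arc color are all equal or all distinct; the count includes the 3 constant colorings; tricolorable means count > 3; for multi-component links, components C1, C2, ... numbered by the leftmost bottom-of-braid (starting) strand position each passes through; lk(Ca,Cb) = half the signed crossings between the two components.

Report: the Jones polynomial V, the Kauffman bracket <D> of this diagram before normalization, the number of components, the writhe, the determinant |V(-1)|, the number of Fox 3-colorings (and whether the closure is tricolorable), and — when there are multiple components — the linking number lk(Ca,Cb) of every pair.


V = -x^(-3/2) + x^(-1/2) - 2x^(1/2) + x^(3/2) - 2x^(5/2) + x^(7/2)
<D> = -A^-11 + 2A^-7 - A^-3 + 2A - A^5 + A^9 (w = +1)
2 components over 9 crossings, w = +1
lk(C1,C2): 0
3 Fox colorings among 3^9, |V(-1)| = 8: not tricolorable
why: det 8 = |V(-1)|; not divisible by 3, so not tricolorable


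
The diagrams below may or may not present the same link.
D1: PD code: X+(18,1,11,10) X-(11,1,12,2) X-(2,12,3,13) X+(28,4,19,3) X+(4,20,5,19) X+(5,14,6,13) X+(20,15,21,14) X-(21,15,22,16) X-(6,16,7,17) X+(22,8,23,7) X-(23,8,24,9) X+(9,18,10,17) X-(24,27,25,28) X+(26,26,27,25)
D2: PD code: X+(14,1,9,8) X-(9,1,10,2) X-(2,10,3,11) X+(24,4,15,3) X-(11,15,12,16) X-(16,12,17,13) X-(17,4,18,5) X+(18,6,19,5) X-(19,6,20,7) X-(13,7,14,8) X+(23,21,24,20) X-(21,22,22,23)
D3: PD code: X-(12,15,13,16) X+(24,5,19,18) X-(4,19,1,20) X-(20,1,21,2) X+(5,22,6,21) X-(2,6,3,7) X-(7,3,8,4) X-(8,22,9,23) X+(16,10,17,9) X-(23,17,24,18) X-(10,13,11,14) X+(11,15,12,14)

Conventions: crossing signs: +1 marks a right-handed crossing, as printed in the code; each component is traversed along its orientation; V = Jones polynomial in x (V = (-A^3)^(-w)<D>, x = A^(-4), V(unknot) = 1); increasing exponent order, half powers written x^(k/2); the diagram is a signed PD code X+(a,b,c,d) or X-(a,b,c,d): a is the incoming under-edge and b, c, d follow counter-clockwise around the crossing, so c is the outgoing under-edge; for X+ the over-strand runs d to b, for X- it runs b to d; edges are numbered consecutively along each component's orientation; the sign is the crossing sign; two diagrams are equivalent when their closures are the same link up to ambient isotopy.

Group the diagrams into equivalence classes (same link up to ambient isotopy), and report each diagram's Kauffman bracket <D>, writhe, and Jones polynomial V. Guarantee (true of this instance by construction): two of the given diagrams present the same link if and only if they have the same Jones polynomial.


grouping into links: {D1} | {D2, D3}
V(D1) = 1 + x + x^2 + x^3  (w +2, c 14, <D> = A^-6 + A^-2 + A^2 + A^6)
D2 (bracket A^-8 + 2 + A^8; 12 crossings at w = -4): V = x^-5 + 2x^-3 + x^-1
D3 (bracket A^-8 + 2 + A^8; 12 crossings at w = -4): V = x^-5 + 2x^-3 + x^-1
why: 2 classes among 3 diagrams; unequal V(x) rules out equality


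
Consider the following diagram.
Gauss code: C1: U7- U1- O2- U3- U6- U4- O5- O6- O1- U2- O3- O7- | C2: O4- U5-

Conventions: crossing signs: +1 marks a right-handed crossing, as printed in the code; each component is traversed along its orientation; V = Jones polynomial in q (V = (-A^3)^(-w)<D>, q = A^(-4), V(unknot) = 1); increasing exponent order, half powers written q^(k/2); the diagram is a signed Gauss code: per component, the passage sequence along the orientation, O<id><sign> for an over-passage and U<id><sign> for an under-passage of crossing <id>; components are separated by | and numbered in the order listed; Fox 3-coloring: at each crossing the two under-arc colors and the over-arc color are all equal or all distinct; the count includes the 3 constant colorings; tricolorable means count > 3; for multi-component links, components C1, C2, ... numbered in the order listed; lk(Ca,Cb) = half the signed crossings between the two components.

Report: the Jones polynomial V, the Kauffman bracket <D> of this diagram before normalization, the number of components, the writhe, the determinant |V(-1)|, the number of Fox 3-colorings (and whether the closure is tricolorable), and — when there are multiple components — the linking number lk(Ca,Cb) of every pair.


V = q^(-13/2) - q^(-11/2) + q^(-9/2) - 2q^(-7/2) - q^(-3/2)
<D> = A^-15 + 2A^-7 - A^-3 + A - A^5 (w = -7)
2 components over 7 crossings, w = -7
lk(C1,C2): -1
9 Fox colorings among 3^7, |V(-1)| = 6: tricolorable
why: det 6 = |V(-1)|; divisible by 3, so tricolorable


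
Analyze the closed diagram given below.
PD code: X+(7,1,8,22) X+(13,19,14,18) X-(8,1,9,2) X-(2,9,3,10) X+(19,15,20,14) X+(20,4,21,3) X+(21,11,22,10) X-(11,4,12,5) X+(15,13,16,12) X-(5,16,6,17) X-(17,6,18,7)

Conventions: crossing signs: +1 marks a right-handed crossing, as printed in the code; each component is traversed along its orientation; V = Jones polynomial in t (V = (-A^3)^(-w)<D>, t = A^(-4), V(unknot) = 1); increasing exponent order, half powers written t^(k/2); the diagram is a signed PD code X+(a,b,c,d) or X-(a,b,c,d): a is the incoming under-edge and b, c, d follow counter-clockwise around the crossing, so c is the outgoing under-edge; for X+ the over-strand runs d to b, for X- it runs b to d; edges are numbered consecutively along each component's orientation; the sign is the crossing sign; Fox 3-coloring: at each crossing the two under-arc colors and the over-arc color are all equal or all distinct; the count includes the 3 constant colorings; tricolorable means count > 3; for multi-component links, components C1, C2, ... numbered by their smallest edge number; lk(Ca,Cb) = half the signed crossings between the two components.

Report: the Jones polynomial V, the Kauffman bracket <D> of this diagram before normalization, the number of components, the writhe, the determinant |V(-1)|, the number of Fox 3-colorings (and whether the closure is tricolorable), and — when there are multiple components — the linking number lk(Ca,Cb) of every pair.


V = -t^-3 + 2t^-2 - 2t^-1 + 3 - 2t + 2t^2 - t^3
<D> = A^-9 - 2A^-5 + 2A^-1 - 3A^3 + 2A^7 - 2A^11 + A^15 (w = +1)
1 component over 11 crossings, w = +1
3 Fox colorings among 3^11, |V(-1)| = 13: not tricolorable
why: palindromic: swapping t for 1/t fixes V


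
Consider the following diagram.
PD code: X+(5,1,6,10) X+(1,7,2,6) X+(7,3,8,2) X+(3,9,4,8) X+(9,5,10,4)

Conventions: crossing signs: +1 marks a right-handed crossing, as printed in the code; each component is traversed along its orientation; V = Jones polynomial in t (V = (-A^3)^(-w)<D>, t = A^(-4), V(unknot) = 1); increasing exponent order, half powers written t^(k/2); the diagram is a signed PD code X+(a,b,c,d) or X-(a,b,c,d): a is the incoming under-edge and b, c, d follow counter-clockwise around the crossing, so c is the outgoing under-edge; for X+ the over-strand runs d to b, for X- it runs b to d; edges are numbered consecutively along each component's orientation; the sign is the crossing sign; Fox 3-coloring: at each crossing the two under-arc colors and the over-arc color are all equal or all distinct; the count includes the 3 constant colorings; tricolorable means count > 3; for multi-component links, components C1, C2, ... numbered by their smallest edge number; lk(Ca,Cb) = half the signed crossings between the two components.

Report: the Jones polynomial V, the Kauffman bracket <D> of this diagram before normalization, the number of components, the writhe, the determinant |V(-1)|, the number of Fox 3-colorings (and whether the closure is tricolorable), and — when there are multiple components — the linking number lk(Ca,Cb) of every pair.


V(t) = t^2 + t^4 - t^5 + t^6 - t^7
bracket: A^-13 - A^-9 + A^-5 - A^-1 - A^7, w = +5
1 component, writhe +5, over 5 crossings
det 5, colorings 3 of 3^5 — not tricolorable
observation: det 5 = |V(-1)|; not divisible by 3, so not tricolorable


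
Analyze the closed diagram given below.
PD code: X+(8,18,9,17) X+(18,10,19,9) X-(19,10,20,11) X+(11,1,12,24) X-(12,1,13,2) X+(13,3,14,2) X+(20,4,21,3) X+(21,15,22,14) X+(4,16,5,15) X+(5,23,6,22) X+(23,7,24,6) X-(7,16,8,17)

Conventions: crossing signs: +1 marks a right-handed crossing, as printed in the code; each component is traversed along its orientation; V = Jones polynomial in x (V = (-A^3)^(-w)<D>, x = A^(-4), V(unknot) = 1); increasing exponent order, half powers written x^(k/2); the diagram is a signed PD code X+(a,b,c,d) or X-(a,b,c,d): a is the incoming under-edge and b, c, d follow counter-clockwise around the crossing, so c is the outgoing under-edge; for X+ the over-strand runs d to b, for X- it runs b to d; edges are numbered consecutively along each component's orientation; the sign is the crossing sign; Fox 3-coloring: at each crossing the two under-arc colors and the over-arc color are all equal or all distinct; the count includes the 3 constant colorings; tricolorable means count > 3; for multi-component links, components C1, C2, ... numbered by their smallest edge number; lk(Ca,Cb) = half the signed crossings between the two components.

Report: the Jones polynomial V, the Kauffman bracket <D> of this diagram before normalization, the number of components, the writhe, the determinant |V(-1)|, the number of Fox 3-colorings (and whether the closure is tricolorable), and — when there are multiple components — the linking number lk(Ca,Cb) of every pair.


Jones polynomial: V(x) = x^2 + x^4 - x^5 + x^6 - x^7
<D> = -A^-10 + A^-6 - A^-2 + A^2 + A^10; writhe +6
components 1, writhe +6 (12 crossings)
3-colorings: 3 of 3^12, det 5 — not tricolorable
note: w = +6 (over 12 crossings) is diagram-only; (-A^3)^(-6) removes it from V


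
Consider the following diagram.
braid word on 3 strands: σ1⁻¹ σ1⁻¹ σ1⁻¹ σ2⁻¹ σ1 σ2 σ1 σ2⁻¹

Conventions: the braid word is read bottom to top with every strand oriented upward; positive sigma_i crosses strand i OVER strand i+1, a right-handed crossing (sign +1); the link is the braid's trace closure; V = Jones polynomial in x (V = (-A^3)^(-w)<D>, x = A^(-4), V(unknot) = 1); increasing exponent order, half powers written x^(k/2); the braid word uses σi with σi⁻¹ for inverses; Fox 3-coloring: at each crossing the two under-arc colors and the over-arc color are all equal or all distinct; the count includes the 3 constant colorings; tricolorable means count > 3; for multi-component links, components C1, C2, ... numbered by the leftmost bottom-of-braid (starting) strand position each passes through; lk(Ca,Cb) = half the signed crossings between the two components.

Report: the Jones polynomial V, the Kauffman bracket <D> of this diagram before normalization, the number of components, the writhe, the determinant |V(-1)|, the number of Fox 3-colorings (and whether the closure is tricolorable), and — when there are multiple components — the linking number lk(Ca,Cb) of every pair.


V(x) = x^-3 + x^-2 + x^-1 + 1
bracket: A^-6 + A^-2 + A^2 + A^6, w = -2
3 components, writhe -2, over 8 crossings
lk(C1,C2) = -1
linking number lk(C1,C3) = 0
lk(C2,C3): 0
det 0, colorings 9 of 3^8 — tricolorable
observation: w = -2 shifts under R1 moves; the (-A^3)^(2) factor cancels that in V


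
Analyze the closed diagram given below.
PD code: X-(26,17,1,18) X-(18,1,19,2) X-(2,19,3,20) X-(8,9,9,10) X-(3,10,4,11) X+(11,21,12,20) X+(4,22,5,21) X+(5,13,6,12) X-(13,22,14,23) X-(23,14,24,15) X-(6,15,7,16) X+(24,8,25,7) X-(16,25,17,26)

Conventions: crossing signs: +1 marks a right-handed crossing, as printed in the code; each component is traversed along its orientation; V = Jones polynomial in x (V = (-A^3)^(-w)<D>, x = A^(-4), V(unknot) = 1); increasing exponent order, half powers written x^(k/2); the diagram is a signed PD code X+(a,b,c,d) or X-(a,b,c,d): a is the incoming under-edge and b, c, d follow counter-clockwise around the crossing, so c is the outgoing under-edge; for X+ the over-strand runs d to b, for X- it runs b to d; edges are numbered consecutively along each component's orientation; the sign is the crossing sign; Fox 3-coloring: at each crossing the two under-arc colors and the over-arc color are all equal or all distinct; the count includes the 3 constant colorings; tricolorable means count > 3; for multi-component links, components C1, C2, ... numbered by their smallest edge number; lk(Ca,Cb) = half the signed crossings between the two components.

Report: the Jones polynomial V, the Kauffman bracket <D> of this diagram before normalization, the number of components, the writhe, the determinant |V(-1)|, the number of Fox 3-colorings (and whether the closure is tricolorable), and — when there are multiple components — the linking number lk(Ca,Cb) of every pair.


Jones polynomial: V(x) = -x^-4 + x^-3 + x^-1
<D> = -A^-11 - A^-3 + A; writhe -5
components 1, writhe -5 (13 crossings)
3-colorings: 9 of 3^13, det 3 — tricolorable
note: w = -5 shifts under R1 moves; the (-A^3)^(5) factor cancels that in V


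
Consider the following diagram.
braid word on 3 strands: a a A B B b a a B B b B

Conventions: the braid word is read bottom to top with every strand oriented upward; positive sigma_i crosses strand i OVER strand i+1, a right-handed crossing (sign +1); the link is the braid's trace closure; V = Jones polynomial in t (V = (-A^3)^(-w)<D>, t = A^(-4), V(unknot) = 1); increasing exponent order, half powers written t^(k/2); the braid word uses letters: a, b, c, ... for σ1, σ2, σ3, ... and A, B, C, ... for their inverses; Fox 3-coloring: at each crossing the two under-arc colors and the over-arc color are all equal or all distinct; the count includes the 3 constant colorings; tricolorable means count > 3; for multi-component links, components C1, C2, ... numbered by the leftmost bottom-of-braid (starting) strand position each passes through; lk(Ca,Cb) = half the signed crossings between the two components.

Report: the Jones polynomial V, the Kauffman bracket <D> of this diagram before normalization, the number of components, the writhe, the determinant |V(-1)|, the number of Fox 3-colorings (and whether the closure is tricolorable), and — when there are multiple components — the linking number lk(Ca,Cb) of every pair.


Jones polynomial: V(t) = -t^-3 + 2t^-2 - 2t^-1 + 3 - 2t + 2t^2 - t^3
<D> = -A^-12 + 2A^-8 - 2A^-4 + 3 - 2A^4 + 2A^8 - A^12; writhe 0
components 1, writhe 0 (12 crossings)
3-colorings: 3 of 3^12, det 13 — not tricolorable
note: V spans 6 powers of t: at least 6 crossings in any diagram


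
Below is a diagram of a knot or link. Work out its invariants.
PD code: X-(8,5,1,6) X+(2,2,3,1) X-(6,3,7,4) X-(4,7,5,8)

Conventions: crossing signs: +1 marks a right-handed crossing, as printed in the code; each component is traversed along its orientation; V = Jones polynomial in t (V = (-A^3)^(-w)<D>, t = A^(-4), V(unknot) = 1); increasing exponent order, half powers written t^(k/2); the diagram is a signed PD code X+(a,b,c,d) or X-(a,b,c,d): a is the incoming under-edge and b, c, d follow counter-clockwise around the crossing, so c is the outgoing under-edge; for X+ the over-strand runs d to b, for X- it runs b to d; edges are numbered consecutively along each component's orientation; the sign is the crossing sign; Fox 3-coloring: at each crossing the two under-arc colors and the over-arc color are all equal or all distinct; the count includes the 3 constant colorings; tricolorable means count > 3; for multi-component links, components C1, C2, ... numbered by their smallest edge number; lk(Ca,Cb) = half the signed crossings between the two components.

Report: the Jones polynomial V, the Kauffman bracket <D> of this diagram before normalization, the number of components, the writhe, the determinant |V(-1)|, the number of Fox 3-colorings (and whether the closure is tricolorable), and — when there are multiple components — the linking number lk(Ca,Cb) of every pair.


V(t) = -t^-4 + t^-3 + t^-1
bracket: A^-2 + A^6 - A^10, w = -2
1 component, writhe -2, over 4 crossings
det 3, colorings 9 of 3^4 — tricolorable
observation: w = -2 (over 4 crossings) is diagram-only; (-A^3)^(2) removes it from V


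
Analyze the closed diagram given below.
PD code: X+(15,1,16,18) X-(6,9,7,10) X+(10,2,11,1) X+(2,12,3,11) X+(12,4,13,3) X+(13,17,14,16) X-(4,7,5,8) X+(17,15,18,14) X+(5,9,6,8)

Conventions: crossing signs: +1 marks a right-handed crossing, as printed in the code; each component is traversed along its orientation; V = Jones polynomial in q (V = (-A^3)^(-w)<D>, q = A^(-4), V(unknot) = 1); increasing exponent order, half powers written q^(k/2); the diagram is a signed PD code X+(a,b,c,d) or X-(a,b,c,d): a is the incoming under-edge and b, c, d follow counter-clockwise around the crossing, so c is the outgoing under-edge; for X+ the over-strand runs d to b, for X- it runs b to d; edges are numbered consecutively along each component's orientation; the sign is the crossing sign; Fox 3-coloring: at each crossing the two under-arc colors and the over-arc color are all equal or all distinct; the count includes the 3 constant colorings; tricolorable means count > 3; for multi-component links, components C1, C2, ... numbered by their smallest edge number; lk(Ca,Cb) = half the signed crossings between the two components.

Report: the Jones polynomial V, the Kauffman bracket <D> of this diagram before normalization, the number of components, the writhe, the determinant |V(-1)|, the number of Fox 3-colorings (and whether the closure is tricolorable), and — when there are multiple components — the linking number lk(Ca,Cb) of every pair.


Jones polynomial: V(q) = q^2 + 2q^4 - 2q^5 + q^6 - 2q^7 + q^8
<D> = -A^-17 + 2A^-13 - A^-9 + 2A^-5 - 2A^-1 - A^7; writhe +5
components 1, writhe +5 (9 crossings)
3-colorings: 27 of 3^9, det 9 — tricolorable
note: det 9 = |V(-1)|; divisible by 3, so tricolorable


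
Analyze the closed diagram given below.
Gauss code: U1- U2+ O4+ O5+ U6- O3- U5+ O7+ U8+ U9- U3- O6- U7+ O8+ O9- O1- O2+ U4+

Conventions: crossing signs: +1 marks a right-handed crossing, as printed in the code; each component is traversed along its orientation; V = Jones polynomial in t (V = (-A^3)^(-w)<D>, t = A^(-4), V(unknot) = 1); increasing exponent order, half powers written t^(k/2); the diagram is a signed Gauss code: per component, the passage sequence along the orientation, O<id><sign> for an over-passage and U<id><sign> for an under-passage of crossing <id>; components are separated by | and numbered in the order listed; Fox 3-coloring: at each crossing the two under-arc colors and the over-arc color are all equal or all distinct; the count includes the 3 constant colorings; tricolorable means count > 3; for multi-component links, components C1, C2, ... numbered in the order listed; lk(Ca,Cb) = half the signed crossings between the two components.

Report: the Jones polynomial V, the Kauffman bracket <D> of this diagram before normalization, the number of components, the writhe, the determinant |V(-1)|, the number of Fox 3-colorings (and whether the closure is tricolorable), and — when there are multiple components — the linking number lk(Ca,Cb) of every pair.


Jones polynomial: V(t) = t^-2 - t^-1 + 1 - t + t^2
<D> = -A^-5 + A^-1 - A^3 + A^7 - A^11; writhe +1
components 1, writhe +1 (9 crossings)
3-colorings: 3 of 3^9, det 5 — not tricolorable
note: V spans 4 powers of t: at least 4 crossings in any diagram


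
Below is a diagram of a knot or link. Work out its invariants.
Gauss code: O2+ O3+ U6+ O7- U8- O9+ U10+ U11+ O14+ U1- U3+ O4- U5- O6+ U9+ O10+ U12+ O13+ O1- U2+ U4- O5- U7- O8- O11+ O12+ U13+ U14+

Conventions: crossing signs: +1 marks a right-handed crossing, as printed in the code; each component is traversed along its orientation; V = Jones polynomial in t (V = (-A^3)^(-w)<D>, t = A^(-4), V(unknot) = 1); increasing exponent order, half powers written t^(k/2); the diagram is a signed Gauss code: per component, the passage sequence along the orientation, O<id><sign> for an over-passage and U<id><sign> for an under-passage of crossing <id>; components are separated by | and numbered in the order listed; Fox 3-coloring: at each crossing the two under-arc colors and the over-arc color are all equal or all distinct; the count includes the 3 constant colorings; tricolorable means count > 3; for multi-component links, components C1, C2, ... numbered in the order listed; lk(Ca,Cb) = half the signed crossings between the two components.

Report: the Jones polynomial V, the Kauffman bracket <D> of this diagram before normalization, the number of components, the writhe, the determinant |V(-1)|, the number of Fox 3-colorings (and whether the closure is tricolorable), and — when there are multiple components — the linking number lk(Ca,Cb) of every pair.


Jones polynomial: V(t) = 2t - 2t^2 + 3t^3 - 3t^4 + 2t^5 - 2t^6 + t^7
<D> = A^-16 - 2A^-12 + 2A^-8 - 3A^-4 + 3 - 2A^4 + 2A^8; writhe +4
components 1, writhe +4 (14 crossings)
3-colorings: 9 of 3^14, det 15 — tricolorable
note: the span of V is 6, forcing >= 6 crossings in any diagram


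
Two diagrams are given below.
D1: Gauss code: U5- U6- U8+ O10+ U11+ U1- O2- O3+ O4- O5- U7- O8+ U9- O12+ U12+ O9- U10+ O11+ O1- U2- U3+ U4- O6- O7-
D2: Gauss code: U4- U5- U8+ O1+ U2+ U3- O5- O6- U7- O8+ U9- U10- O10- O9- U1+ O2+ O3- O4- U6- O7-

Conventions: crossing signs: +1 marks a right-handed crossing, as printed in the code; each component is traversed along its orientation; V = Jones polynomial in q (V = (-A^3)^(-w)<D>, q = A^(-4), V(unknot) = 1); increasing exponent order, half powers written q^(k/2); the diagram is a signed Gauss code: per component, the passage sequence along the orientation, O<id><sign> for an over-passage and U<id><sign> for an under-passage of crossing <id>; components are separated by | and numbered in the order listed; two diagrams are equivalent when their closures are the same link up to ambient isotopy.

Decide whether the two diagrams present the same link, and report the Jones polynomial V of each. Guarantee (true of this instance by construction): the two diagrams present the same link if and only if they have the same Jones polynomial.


equivalent: yes
V(D1) = 1  (w -2, c 12, <D> = A^-6)
V(D2) = 1  [10 crossings, <D> = A^-12, w = -4]
key observation: Reidemeister moves carry D1 (12 crossings) to D2 (10)


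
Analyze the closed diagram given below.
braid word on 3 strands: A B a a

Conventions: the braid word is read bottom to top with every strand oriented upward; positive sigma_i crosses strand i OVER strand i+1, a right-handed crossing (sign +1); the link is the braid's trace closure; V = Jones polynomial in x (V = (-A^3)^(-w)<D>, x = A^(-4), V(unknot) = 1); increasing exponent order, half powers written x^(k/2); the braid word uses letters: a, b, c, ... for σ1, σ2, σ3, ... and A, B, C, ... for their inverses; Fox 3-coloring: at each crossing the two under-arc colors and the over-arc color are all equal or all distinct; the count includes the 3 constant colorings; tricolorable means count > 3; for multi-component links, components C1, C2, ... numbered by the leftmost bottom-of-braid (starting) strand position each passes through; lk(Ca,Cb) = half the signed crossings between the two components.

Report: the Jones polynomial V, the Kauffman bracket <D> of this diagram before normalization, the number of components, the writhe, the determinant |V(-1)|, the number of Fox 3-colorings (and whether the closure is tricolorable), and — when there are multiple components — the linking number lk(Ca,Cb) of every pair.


V(x) = 1
bracket: 1, w = 0
1 component, writhe 0, over 4 crossings
det 1, colorings 3 of 3^4 — not tricolorable
observation: |V(-1)| = 1: so not tricolorable, since 3 does not divide 1


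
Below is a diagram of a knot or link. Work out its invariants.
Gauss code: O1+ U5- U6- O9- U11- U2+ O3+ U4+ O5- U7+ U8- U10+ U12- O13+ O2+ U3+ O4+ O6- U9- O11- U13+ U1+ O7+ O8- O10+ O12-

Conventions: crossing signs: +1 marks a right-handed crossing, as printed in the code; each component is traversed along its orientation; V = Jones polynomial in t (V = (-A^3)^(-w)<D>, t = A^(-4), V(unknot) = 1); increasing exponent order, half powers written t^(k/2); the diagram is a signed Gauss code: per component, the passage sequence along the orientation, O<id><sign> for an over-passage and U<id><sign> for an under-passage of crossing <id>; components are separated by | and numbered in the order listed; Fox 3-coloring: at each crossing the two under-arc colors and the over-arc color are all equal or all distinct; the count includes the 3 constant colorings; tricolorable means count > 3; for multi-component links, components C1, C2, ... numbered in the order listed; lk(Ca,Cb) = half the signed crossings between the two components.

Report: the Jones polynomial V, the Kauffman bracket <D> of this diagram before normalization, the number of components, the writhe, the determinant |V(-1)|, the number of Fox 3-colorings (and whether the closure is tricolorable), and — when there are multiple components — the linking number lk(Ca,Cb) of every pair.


V(t) = -t^-3 + t^-2 - t^-1 + 3 - t + t^2 - t^3
bracket: A^-9 - A^-5 + A^-1 - 3A^3 + A^7 - A^11 + A^15, w = +1
1 component, writhe +1, over 13 crossings
det 9, colorings 27 of 3^13 — tricolorable
observation: palindromic: swapping t for 1/t fixes V


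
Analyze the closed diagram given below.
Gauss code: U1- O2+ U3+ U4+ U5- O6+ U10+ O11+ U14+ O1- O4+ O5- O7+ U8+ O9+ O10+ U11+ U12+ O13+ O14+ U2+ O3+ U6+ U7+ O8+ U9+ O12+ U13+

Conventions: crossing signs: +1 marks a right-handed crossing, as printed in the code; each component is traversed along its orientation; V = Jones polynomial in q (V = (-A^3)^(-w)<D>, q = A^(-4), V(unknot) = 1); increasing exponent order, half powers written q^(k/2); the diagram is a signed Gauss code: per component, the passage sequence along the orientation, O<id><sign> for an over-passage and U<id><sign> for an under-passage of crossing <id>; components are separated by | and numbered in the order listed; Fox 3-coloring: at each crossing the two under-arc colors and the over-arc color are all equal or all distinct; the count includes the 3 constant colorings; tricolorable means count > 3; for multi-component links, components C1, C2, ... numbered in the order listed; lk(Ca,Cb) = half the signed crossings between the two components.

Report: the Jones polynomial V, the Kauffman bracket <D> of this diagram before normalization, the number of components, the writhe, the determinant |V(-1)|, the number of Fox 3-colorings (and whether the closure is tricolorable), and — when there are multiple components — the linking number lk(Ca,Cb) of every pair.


V(q) = q^4 + 2q^7 - 3q^8 + 4q^9 - 5q^10 + 4q^11 - 3q^12 + 2q^13 - q^14
bracket: -A^-26 + 2A^-22 - 3A^-18 + 4A^-14 - 5A^-10 + 4A^-6 - 3A^-2 + 2A^2 + A^14, w = +10
1 component, writhe +10, over 14 crossings
det 23, colorings 3 of 3^14 — not tricolorable
observation: det 23 = |V(-1)|; not divisible by 3, so not tricolorable


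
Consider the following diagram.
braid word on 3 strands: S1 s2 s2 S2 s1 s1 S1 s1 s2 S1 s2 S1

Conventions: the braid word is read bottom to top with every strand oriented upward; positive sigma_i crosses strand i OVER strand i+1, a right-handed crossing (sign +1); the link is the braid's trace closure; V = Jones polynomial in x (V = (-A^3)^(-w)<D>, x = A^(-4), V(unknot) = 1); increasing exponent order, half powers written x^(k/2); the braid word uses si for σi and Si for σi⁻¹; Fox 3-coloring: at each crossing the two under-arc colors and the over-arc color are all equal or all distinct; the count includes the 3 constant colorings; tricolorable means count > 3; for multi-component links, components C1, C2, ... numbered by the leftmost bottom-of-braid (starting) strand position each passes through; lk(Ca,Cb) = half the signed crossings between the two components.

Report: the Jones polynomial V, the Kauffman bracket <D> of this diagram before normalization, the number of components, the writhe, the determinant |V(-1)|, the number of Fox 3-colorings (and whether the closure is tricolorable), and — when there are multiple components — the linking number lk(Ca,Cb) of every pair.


Jones polynomial: V(x) = -x^-1 + 2 - x + 2x^2 - x^3 + x^4 - x^5
<D> = -A^-14 + A^-10 - A^-6 + 2A^-2 - A^2 + 2A^6 - A^10; writhe +2
components 1, writhe +2 (12 crossings)
3-colorings: 9 of 3^12, det 9 — tricolorable
note: inverse pairs cancel, leaving σ1⁻¹ σ2 σ1 σ1 σ2 σ1⁻¹ σ2 σ1⁻¹
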